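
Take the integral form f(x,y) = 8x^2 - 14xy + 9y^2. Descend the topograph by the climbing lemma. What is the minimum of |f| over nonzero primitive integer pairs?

translate: b→2 (≡-14 mod 16), so (8,-14,9)→(8,2,3)
flip: (8,2,3)→(3,-2,8)
reduced (well bottom): (3,-2,8) with a≤c, −a<b≤a
well minimum = a = 3

3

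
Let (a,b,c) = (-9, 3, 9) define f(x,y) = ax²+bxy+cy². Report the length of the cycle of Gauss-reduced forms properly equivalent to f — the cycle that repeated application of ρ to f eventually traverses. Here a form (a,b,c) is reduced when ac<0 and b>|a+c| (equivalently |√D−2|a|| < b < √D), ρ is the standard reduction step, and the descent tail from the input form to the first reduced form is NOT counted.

D = 333, ⌊√D⌋ = 18
river: ρ → (9,15,-3)
river: ρ → (-3,15,9)
river: ρ → (9,3,-9)
river: ρ → (-9,15,3)
river: ρ → (3,15,-9)
river: ρ → (-9,3,9)
ρ-cycle length = 6 (tail of 0 descent steps not counted)

6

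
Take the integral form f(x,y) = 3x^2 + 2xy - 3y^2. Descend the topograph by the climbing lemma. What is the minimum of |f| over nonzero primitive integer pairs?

river: ρ → (-3,4,2)
river: ρ → (2,4,-3)
river: ρ → (-3,2,3)
river: ρ → (3,4,-2)
river: ρ → (-2,4,3)
river: ρ → (3,2,-3)
closes: descent 0, river 6
min |a| on river = 2

2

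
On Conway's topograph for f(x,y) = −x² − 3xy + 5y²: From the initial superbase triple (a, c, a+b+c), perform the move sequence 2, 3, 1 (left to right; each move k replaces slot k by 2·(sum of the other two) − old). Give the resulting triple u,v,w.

start (-1,5,1) = (f(1,0),f(0,1),f(1,1))
replace slot 2: 2·((-1)+1) − 5 = -5 → (-1,-5,1)
replace slot 3: 2·((-1)+(-5)) − 1 = -13 → (-1,-5,-13)
replace slot 1: 2·((-5)+(-13)) − (-1) = -35 → (-35,-5,-13)

-35,-5,-13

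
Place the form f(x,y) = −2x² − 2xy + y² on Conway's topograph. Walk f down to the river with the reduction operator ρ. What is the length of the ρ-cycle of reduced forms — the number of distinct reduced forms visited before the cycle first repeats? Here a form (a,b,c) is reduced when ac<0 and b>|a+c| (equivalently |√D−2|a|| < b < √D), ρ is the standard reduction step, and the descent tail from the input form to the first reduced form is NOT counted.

D = 12, ⌊√D⌋ = 3
descent: ρ → (1,2,-2)  [lands on river]
river: ρ → (-2,2,1)
ρ-cycle length = 2 (tail of 1 descent step not counted)

2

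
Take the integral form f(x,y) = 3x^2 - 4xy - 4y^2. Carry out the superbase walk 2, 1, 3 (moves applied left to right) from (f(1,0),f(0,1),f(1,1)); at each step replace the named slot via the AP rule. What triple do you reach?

start (3,-4,-5) = (f(1,0),f(0,1),f(1,1))
replace slot 2: 2·(3+(-5)) − (-4) = 0 → (3,0,-5)
replace slot 1: 2·(0+(-5)) − 3 = -13 → (-13,0,-5)
replace slot 3: 2·((-13)+0) − (-5) = -21 → (-13,0,-21)

-13,0,-21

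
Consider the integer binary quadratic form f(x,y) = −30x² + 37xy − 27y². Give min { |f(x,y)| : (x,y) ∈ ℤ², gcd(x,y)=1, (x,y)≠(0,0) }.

translate: b→23 (≡-37 mod 60), so (30,-37,27)→(30,23,20)
flip: (30,23,20)→(20,-23,30)
translate: b→17 (≡-23 mod 40), so (20,-23,30)→(20,17,27)
reduced (well bottom): (20,17,27) with a≤c, −a<b≤a
well minimum |f| = |-20| = 20 (negative-definite)

20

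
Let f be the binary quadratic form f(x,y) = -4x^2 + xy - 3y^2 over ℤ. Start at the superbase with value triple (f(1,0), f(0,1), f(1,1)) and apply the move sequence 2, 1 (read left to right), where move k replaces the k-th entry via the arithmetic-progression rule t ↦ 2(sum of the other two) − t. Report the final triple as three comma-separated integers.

start (-4,-3,-6) = (f(1,0),f(0,1),f(1,1))
replace slot 2: 2·((-4)+(-6)) − (-3) = -17 → (-4,-17,-6)
replace slot 1: 2·((-17)+(-6)) − (-4) = -42 → (-42,-17,-6)

-42,-17,-6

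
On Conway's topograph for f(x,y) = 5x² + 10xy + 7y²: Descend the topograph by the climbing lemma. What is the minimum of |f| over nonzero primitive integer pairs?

translate: b→0 (≡10 mod 10), so (5,10,7)→(5,0,2)
flip: (5,0,2)→(2,0,5)
reduced (well bottom): (2,0,5) with a≤c, −a<b≤a
well minimum = a = 2

2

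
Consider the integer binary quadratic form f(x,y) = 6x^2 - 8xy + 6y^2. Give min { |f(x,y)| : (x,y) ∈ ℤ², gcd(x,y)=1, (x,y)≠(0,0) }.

translate: b→4 (≡-8 mod 12), so (6,-8,6)→(6,4,4)
flip: (6,4,4)→(4,-4,6)
translate: b→4 (≡-4 mod 8), so (4,-4,6)→(4,4,6)
reduced (well bottom): (4,4,6) with a≤c, −a<b≤a
well minimum = a = 4

4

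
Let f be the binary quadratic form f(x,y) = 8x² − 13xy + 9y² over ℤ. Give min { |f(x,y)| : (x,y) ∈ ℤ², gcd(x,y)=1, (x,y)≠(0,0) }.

translate: b→3 (≡-13 mod 16), so (8,-13,9)→(8,3,4)
flip: (8,3,4)→(4,-3,8)
reduced (well bottom): (4,-3,8) with a≤c, −a<b≤a
well minimum = a = 4

4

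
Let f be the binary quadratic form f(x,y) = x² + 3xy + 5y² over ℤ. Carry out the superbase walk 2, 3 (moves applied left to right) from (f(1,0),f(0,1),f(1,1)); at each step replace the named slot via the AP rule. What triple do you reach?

start (1,5,9) = (f(1,0),f(0,1),f(1,1))
replace slot 2: 2·(1+9) − 5 = 15 → (1,15,9)
replace slot 3: 2·(1+15) − 9 = 23 → (1,15,23)

1,15,23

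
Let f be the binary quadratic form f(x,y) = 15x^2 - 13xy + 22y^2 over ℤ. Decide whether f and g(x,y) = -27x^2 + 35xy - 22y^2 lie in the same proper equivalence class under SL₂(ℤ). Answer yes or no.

D₁ = -1151, D₂ = -1151
f: reduced (well bottom): (15,-13,22) with a≤c, −a<b≤a
g is negative-definite; reduce −g:
−g: translate: b→19 (≡-35 mod 54), so (27,-35,22)→(27,19,14)
−g: flip: (27,19,14)→(14,-19,27)
−g: translate: b→9 (≡-19 mod 28), so (14,-19,27)→(14,9,22)
−g: reduced (well bottom): (14,9,22) with a≤c, −a<b≤a
flip sign back: reduced form of g is (-14,-9,-22)
reduced forms (15, -13, 22) vs (-14, -9, -22) ⇒ inequivalent

no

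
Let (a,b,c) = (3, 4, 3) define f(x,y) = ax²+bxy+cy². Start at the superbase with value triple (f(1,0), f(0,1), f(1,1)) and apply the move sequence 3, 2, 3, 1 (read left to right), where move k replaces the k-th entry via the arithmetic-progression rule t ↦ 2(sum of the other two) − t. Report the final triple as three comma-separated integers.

start (3,3,10) = (f(1,0),f(0,1),f(1,1))
replace slot 3: 2·(3+3) − 10 = 2 → (3,3,2)
replace slot 2: 2·(3+2) − 3 = 7 → (3,7,2)
replace slot 3: 2·(3+7) − 2 = 18 → (3,7,18)
replace slot 1: 2·(7+18) − 3 = 47 → (47,7,18)

47,7,18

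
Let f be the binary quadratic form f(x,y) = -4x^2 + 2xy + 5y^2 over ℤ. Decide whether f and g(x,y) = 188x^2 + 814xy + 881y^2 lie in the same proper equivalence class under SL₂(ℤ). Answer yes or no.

D₁ = 84, D₂ = 84
river cycle of f (length 6): (5, 8, -1), (-1, 8, 5), (5, 2, -4), (-4, 6, 3), (3, 6, -4), (-4, 2, 5)
river cycle of g (length 6): (5, 8, -1), (-1, 8, 5), (5, 2, -4), (-4, 6, 3), (3, 6, -4), (-4, 2, 5)
cycles coincide ⇒ equivalent

yes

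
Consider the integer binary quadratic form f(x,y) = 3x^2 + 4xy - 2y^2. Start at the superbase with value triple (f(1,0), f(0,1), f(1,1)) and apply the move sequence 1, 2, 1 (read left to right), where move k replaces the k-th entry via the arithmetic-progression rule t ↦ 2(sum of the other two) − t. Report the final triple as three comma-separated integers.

start (3,-2,5) = (f(1,0),f(0,1),f(1,1))
replace slot 1: 2·((-2)+5) − 3 = 3 → (3,-2,5)
replace slot 2: 2·(3+5) − (-2) = 18 → (3,18,5)
replace slot 1: 2·(18+5) − 3 = 43 → (43,18,5)

43,18,5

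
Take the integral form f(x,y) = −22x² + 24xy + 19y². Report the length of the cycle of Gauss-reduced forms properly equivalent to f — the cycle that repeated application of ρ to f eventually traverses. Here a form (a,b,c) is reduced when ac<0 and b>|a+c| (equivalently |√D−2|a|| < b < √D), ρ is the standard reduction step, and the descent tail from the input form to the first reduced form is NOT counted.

D = 2248, ⌊√D⌋ = 47
river: ρ → (19,14,-27)
river: ρ → (-27,40,6)
river: ρ → (6,44,-13)
river: ρ → (-13,34,21)
river: ρ → (21,8,-26)
river: ρ → (-26,44,3)
river: ρ → (3,46,-11)
river: ρ → (-11,42,11)
river: ρ → (11,46,-3)
river: ρ → (-3,44,26)
river: ρ → (26,8,-21)
river: ρ → (-21,34,13)
river: ρ → (13,44,-6)
river: ρ → (-6,40,27)
river: ρ → (27,14,-19)
river: ρ → (-19,24,22)
river: ρ → (22,20,-21)
river: ρ → (-21,22,21)
river: ρ → (21,20,-22)
river: ρ → (-22,24,19)
ρ-cycle length = 20 (tail of 0 descent steps not counted)

20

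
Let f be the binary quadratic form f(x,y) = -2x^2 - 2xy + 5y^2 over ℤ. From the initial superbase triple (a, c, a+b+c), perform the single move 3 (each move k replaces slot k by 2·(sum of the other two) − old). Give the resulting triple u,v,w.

start (-2,5,1) = (f(1,0),f(0,1),f(1,1))
replace slot 3: 2·((-2)+5) − 1 = 5 → (-2,5,5)

-2,5,5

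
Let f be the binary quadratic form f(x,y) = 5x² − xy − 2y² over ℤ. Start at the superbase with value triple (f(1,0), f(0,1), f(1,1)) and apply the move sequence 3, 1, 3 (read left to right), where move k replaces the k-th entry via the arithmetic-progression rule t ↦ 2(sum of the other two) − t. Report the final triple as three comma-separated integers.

start (5,-2,2) = (f(1,0),f(0,1),f(1,1))
replace slot 3: 2·(5+(-2)) − 2 = 4 → (5,-2,4)
replace slot 1: 2·((-2)+4) − 5 = -1 → (-1,-2,4)
replace slot 3: 2·((-1)+(-2)) − 4 = -10 → (-1,-2,-10)

-1,-2,-10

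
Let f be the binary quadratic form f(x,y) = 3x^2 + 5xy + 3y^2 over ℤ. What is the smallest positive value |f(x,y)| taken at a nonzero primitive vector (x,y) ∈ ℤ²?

translate: b→-1 (≡5 mod 6), so (3,5,3)→(3,-1,1)
flip: (3,-1,1)→(1,1,3)
reduced (well bottom): (1,1,3) with a≤c, −a<b≤a
well minimum = a = 1

1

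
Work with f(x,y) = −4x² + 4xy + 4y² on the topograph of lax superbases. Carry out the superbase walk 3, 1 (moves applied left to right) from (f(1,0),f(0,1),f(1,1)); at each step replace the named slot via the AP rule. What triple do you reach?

start (-4,4,4) = (f(1,0),f(0,1),f(1,1))
replace slot 3: 2·((-4)+4) − 4 = -4 → (-4,4,-4)
replace slot 1: 2·(4+(-4)) − (-4) = 4 → (4,4,-4)

4,4,-4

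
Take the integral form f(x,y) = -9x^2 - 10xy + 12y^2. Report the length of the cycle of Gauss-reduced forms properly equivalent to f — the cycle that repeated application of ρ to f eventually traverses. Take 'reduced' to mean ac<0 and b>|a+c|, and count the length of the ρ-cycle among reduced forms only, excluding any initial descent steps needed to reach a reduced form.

D = 532, ⌊√D⌋ = 23
descent: ρ → (12,10,-9)  [lands on river]
river: ρ → (-9,8,13)
river: ρ → (13,18,-4)
river: ρ → (-4,22,3)
river: ρ → (3,20,-11)
river: ρ → (-11,2,12)
river: ρ → (12,22,-1)
river: ρ → (-1,22,12)
river: ρ → (12,2,-11)
river: ρ → (-11,20,3)
river: ρ → (3,22,-4)
river: ρ → (-4,18,13)
river: ρ → (13,8,-9)
river: ρ → (-9,10,12)
river: ρ → (12,14,-7)
river: ρ → (-7,14,12)
ρ-cycle length = 16 (tail of 1 descent step not counted)

16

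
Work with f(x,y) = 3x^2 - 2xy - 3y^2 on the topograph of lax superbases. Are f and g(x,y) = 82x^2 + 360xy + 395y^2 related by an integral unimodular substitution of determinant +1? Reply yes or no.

D₁ = 40, D₂ = 40
river cycle of f (length 6): (-3, 2, 3), (3, 4, -2), (-2, 4, 3), (3, 2, -3), (-3, 4, 2), (2, 4, -3)
river cycle of g (length 6): (3, 4, -2), (-2, 4, 3), (3, 2, -3), (-3, 4, 2), (2, 4, -3), (-3, 2, 3)
cycles coincide ⇒ equivalent

yes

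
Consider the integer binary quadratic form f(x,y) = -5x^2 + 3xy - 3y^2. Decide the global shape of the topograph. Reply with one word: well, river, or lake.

D = b²−4ac = 3² − 4·(-5)·(-3) = -51
D < 0 ⇒ definite ⇒ every region one sign ⇒ single well

well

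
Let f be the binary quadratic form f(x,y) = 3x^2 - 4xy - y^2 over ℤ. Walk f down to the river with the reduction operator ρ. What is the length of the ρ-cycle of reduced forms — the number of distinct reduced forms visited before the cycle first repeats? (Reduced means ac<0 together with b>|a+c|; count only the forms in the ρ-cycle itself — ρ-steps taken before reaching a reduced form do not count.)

D = 28, ⌊√D⌋ = 5
descent: ρ → (-1,4,3)  [lands on river]
river: ρ → (3,2,-2)
river: ρ → (-2,2,3)
river: ρ → (3,4,-1)
ρ-cycle length = 4 (tail of 1 descent step not counted)

4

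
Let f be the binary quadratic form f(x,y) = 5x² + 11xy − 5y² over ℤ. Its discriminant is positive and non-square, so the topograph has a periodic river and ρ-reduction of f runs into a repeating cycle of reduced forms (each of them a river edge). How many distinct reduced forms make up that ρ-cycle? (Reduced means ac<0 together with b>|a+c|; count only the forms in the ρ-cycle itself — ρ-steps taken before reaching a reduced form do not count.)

D = 221, ⌊√D⌋ = 14
river: ρ → (-5,9,7)
river: ρ → (7,5,-7)
river: ρ → (-7,9,5)
river: ρ → (5,11,-5)
ρ-cycle length = 4 (tail of 0 descent steps not counted)

4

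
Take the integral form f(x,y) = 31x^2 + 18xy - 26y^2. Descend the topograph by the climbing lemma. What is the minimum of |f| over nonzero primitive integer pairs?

river: ρ → (-26,34,23)
river: ρ → (23,58,-2)
river: ρ → (-2,58,23)
river: ρ → (23,34,-26)
river: ρ → (-26,18,31)
river: ρ → (31,44,-13)
river: ρ → (-13,34,46)
river: ρ → (46,58,-1)
river: ρ → (-1,58,46)
river: ρ → (46,34,-13)
river: ρ → (-13,44,31)
river: ρ → (31,18,-26)
closes: descent 0, river 12
min |a| on river = 1

1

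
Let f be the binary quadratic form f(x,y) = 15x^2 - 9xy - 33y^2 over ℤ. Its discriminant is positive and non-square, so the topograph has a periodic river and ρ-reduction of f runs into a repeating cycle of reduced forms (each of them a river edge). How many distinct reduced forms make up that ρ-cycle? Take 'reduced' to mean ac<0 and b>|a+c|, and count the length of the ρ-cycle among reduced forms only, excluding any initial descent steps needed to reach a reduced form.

D = 2061, ⌊√D⌋ = 45
descent: ρ → (-33,9,15)
descent: ρ → (15,21,-27)  [lands on river]
river: ρ → (-27,33,9)
river: ρ → (9,39,-15)
river: ρ → (-15,21,27)
river: ρ → (27,33,-9)
river: ρ → (-9,39,15)
ρ-cycle length = 6 (tail of 2 descent steps not counted)

6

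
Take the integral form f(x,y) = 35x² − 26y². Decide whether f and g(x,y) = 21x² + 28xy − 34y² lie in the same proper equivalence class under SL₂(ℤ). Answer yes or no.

D₁ = 3640, D₂ = 3640
river cycle of f (length 4): (-26, 52, 9), (9, 56, -14), (-14, 56, 9), (9, 52, -26)
river cycle of g (length 6): (-34, 40, 15), (15, 50, -19), (-19, 26, 39), (39, 52, -6), (-6, 56, 21), (21, 28, -34)
cycles differ ⇒ inequivalent

no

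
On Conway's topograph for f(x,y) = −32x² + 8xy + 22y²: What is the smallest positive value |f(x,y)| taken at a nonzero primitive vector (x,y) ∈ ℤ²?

descent: ρ → (22,36,-18)  [lands on river]
river: ρ → (-18,36,22)
river: ρ → (22,52,-2)
river: ρ → (-2,52,22)
closes: descent 1, river 4
min |a| on river = 2

2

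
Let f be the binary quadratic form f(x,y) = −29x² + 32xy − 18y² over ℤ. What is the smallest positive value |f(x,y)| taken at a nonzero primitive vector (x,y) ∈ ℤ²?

translate: b→26 (≡-32 mod 58), so (29,-32,18)→(29,26,15)
flip: (29,26,15)→(15,-26,29)
translate: b→4 (≡-26 mod 30), so (15,-26,29)→(15,4,18)
reduced (well bottom): (15,4,18) with a≤c, −a<b≤a
well minimum |f| = |-15| = 15 (negative-definite)

15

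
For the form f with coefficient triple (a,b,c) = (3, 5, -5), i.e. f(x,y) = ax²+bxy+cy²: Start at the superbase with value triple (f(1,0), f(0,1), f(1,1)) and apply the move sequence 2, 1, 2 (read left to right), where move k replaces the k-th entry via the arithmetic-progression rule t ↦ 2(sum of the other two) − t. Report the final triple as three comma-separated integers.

start (3,-5,3) = (f(1,0),f(0,1),f(1,1))
replace slot 2: 2·(3+3) − (-5) = 17 → (3,17,3)
replace slot 1: 2·(17+3) − 3 = 37 → (37,17,3)
replace slot 2: 2·(37+3) − 17 = 63 → (37,63,3)

37,63,3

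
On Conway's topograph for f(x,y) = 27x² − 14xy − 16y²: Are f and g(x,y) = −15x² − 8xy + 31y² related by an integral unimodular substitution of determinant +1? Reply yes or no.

D₁ = 1924, D₂ = 1924
river cycle of f (length 26): (-16, 14, 27), (27, 40, -3), (-3, 38, 40), (40, 42, -1), (-1, 42, 40), (40, 38, -3), (-3, 40, 27), (27, 14, -16), (-16, 18, 25), (25, 32, -9), … (16 more)
river cycle of g (length 30): (-15, 22, 24), (24, 26, -13), (-13, 26, 24), (24, 22, -15), (-15, 38, 8), (8, 42, -5), (-5, 38, 24), (24, 10, -19), (-19, 28, 15), (15, 32, -15), … (20 more)
cycles differ ⇒ inequivalent

no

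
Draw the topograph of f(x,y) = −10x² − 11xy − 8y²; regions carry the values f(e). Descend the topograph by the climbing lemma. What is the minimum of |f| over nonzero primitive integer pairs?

translate: b→-9 (≡11 mod 20), so (10,11,8)→(10,-9,7)
flip: (10,-9,7)→(7,9,10)
translate: b→-5 (≡9 mod 14), so (7,9,10)→(7,-5,8)
reduced (well bottom): (7,-5,8) with a≤c, −a<b≤a
well minimum |f| = |-7| = 7 (negative-definite)

7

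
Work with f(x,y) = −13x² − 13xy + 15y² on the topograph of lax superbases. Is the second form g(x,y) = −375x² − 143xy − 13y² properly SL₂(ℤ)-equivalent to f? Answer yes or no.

D₁ = 949, D₂ = 949
river cycle of f (length 26): (15, 13, -13), (-13, 13, 15), (15, 17, -11), (-11, 27, 5), (5, 23, -21), (-21, 19, 7), (7, 23, -15), (-15, 7, 15), (15, 23, -7), (-7, 19, 21), … (16 more)
river cycle of g (length 26): (-13, 13, 15), (15, 17, -11), (-11, 27, 5), (5, 23, -21), (-21, 19, 7), (7, 23, -15), (-15, 7, 15), (15, 23, -7), (-7, 19, 21), (21, 23, -5), … (16 more)
cycles coincide ⇒ equivalent

yes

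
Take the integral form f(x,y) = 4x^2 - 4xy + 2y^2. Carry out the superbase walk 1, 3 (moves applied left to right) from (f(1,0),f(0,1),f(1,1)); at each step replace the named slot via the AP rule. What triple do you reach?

start (4,2,2) = (f(1,0),f(0,1),f(1,1))
replace slot 1: 2·(2+2) − 4 = 4 → (4,2,2)
replace slot 3: 2·(4+2) − 2 = 10 → (4,2,10)

4,2,10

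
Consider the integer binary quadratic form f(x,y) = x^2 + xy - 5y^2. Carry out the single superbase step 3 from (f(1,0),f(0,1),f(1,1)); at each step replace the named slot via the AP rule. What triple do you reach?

start (1,-5,-3) = (f(1,0),f(0,1),f(1,1))
replace slot 3: 2·(1+(-5)) − (-3) = -5 → (1,-5,-5)

1,-5,-5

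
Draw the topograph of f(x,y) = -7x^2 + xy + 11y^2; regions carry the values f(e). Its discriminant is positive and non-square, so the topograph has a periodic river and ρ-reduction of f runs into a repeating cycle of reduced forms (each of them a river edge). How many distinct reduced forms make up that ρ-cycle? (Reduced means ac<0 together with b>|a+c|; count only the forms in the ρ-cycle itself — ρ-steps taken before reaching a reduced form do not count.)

D = 309, ⌊√D⌋ = 17
descent: ρ → (11,-1,-7)
descent: ρ → (-7,15,3)  [lands on river]
river: ρ → (3,15,-7)
river: ρ → (-7,13,5)
river: ρ → (5,17,-1)
river: ρ → (-1,17,5)
river: ρ → (5,13,-7)
ρ-cycle length = 6 (tail of 2 descent steps not counted)

6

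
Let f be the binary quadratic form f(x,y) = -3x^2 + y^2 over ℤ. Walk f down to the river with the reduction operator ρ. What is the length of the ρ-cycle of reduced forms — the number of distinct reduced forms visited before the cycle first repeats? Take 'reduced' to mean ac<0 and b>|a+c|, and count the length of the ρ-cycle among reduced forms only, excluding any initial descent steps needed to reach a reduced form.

D = 12, ⌊√D⌋ = 3
descent: ρ → (1,2,-2)  [lands on river]
river: ρ → (-2,2,1)
ρ-cycle length = 2 (tail of 1 descent step not counted)

2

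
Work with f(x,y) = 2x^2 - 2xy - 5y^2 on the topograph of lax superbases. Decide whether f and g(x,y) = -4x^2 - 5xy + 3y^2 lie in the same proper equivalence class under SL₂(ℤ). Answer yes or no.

D₁ = 44, D₂ = 73
discriminants differ ⇒ not SL₂(ℤ)-equivalent

no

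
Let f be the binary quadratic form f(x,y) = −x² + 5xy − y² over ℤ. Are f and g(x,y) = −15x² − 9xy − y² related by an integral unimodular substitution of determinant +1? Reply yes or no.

D₁ = 21, D₂ = 21
river cycle of f (length 2): (-1, 3, 3), (3, 3, -1)
river cycle of g (length 2): (-1, 3, 3), (3, 3, -1)
cycles coincide ⇒ equivalent

yes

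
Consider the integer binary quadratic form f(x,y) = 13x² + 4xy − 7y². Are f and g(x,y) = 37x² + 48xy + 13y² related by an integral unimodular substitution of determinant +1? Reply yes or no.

D₁ = 380, D₂ = 380
river cycle of f (length 4): (-7, 10, 10), (10, 10, -7), (-7, 18, 2), (2, 18, -7)
river cycle of g (length 4): (-7, 10, 10), (10, 10, -7), (-7, 18, 2), (2, 18, -7)
cycles coincide ⇒ equivalent

yes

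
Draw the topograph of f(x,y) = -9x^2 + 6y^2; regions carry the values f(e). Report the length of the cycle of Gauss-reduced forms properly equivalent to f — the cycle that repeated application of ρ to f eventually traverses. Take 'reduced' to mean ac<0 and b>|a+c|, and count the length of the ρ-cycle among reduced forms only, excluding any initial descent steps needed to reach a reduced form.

D = 216, ⌊√D⌋ = 14
descent: ρ → (6,12,-3)  [lands on river]
river: ρ → (-3,12,6)
ρ-cycle length = 2 (tail of 1 descent step not counted)

2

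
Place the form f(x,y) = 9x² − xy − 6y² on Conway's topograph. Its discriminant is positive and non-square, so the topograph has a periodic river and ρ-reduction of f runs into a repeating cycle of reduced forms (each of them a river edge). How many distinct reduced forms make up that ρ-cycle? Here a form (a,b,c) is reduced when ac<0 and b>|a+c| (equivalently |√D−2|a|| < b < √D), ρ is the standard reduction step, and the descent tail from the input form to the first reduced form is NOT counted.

D = 217, ⌊√D⌋ = 14
descent: ρ → (-6,13,2)  [lands on river]
river: ρ → (2,11,-12)
river: ρ → (-12,13,1)
river: ρ → (1,13,-12)
river: ρ → (-12,11,2)
river: ρ → (2,13,-6)
river: ρ → (-6,11,4)
river: ρ → (4,13,-3)
river: ρ → (-3,11,8)
river: ρ → (8,5,-6)
river: ρ → (-6,7,7)
river: ρ → (7,7,-6)
river: ρ → (-6,5,8)
river: ρ → (8,11,-3)
river: ρ → (-3,13,4)
river: ρ → (4,11,-6)
ρ-cycle length = 16 (tail of 1 descent step not counted)

16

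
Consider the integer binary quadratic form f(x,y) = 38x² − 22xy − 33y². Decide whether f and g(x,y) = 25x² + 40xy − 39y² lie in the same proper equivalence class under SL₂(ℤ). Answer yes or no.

D₁ = 5500, D₂ = 5500
river cycle of f (length 22): (-33, 22, 38), (38, 54, -17), (-17, 48, 47), (47, 46, -18), (-18, 62, 23), (23, 30, -50), (-50, 70, 3), (3, 74, -2), (-2, 74, 3), (3, 70, -50), … (12 more)
river cycle of g (length 22): (-39, 38, 26), (26, 66, -11), (-11, 66, 26), (26, 38, -39), (-39, 40, 25), (25, 60, -19), (-19, 54, 34), (34, 14, -39), (-39, 64, 9), (9, 62, -46), … (12 more)
cycles differ ⇒ inequivalent

no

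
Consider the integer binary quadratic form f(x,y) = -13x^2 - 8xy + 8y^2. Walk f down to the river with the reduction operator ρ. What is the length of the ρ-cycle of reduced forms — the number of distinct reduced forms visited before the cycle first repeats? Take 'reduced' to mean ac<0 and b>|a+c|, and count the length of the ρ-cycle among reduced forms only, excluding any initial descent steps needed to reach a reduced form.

D = 480, ⌊√D⌋ = 21
descent: ρ → (8,8,-13)  [lands on river]
river: ρ → (-13,18,3)
river: ρ → (3,18,-13)
river: ρ → (-13,8,8)
ρ-cycle length = 4 (tail of 1 descent step not counted)

4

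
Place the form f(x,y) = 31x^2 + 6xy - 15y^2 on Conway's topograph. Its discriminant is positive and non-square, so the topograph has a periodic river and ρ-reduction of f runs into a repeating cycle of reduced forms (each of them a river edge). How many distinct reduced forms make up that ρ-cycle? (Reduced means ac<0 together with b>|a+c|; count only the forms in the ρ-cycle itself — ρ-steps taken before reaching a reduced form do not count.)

D = 1896, ⌊√D⌋ = 43
descent: ρ → (-15,24,22)  [lands on river]
river: ρ → (22,20,-17)
river: ρ → (-17,14,25)
river: ρ → (25,36,-6)
river: ρ → (-6,36,25)
river: ρ → (25,14,-17)
river: ρ → (-17,20,22)
river: ρ → (22,24,-15)
river: ρ → (-15,36,10)
river: ρ → (10,24,-33)
river: ρ → (-33,42,1)
river: ρ → (1,42,-33)
river: ρ → (-33,24,10)
river: ρ → (10,36,-15)
ρ-cycle length = 14 (tail of 1 descent step not counted)

14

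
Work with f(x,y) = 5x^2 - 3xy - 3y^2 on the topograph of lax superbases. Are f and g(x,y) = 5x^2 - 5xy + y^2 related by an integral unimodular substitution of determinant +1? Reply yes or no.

D₁ = 69, D₂ = 5
discriminants differ ⇒ not SL₂(ℤ)-equivalent

no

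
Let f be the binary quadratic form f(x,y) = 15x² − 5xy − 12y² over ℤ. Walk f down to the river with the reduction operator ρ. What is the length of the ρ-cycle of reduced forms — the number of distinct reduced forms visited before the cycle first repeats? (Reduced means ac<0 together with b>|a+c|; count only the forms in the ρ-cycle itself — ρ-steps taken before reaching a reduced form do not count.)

D = 745, ⌊√D⌋ = 27
descent: ρ → (-12,5,15)  [lands on river]
river: ρ → (15,25,-2)
river: ρ → (-2,27,2)
river: ρ → (2,25,-15)
river: ρ → (-15,5,12)
river: ρ → (12,19,-8)
river: ρ → (-8,13,18)
river: ρ → (18,23,-3)
river: ρ → (-3,25,10)
river: ρ → (10,15,-13)
river: ρ → (-13,11,12)
river: ρ → (12,13,-12)
river: ρ → (-12,11,13)
river: ρ → (13,15,-10)
river: ρ → (-10,25,3)
river: ρ → (3,23,-18)
river: ρ → (-18,13,8)
river: ρ → (8,19,-12)
ρ-cycle length = 18 (tail of 1 descent step not counted)

18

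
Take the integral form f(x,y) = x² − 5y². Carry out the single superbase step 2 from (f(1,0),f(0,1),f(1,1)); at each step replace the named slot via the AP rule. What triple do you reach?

start (1,-5,-4) = (f(1,0),f(0,1),f(1,1))
replace slot 2: 2·(1+(-4)) − (-5) = -1 → (1,-1,-4)

1,-1,-4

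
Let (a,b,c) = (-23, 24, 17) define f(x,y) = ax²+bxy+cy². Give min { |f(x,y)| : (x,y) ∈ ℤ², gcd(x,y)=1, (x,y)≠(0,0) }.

river: ρ → (17,44,-3)
river: ρ → (-3,46,2)
river: ρ → (2,46,-3)
river: ρ → (-3,44,17)
river: ρ → (17,24,-23)
river: ρ → (-23,22,18)
river: ρ → (18,14,-27)
river: ρ → (-27,40,5)
river: ρ → (5,40,-27)
river: ρ → (-27,14,18)
river: ρ → (18,22,-23)
river: ρ → (-23,24,17)
closes: descent 0, river 12
min |a| on river = 2

2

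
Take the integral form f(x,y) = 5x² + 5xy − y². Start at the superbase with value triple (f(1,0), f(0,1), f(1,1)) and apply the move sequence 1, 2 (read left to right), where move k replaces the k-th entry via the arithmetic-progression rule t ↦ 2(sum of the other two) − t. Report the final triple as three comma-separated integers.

start (5,-1,9) = (f(1,0),f(0,1),f(1,1))
replace slot 1: 2·((-1)+9) − 5 = 11 → (11,-1,9)
replace slot 2: 2·(11+9) − (-1) = 41 → (11,41,9)

11,41,9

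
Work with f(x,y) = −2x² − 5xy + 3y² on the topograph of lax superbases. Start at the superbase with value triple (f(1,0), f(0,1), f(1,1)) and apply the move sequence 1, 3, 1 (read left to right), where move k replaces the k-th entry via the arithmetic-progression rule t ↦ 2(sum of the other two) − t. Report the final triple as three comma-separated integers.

start (-2,3,-4) = (f(1,0),f(0,1),f(1,1))
replace slot 1: 2·(3+(-4)) − (-2) = 0 → (0,3,-4)
replace slot 3: 2·(0+3) − (-4) = 10 → (0,3,10)
replace slot 1: 2·(3+10) − 0 = 26 → (26,3,10)

26,3,10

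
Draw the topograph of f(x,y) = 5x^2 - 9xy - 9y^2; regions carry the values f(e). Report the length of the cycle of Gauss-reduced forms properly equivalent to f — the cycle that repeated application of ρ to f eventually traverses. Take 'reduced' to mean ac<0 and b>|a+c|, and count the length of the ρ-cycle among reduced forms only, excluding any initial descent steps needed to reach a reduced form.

D = 261, ⌊√D⌋ = 16
descent: ρ → (-9,9,5)  [lands on river]
river: ρ → (5,11,-7)
river: ρ → (-7,3,9)
river: ρ → (9,15,-1)
river: ρ → (-1,15,9)
river: ρ → (9,3,-7)
river: ρ → (-7,11,5)
river: ρ → (5,9,-9)
ρ-cycle length = 8 (tail of 1 descent step not counted)

8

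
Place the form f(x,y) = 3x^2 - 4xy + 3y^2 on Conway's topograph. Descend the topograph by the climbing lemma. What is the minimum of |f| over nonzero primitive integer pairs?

translate: b→2 (≡-4 mod 6), so (3,-4,3)→(3,2,2)
flip: (3,2,2)→(2,-2,3)
translate: b→2 (≡-2 mod 4), so (2,-2,3)→(2,2,3)
reduced (well bottom): (2,2,3) with a≤c, −a<b≤a
well minimum = a = 2

2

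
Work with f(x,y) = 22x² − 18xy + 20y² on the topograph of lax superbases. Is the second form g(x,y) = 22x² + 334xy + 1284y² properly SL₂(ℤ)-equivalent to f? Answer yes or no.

D₁ = -1436, D₂ = -1436
f: flip: (22,-18,20)→(20,18,22)
f: reduced (well bottom): (20,18,22) with a≤c, −a<b≤a
g: translate: b→-18 (≡334 mod 44), so (22,334,1284)→(22,-18,20)
g: flip: (22,-18,20)→(20,18,22)
g: reduced (well bottom): (20,18,22) with a≤c, −a<b≤a
reduced forms (20, 18, 22) vs (20, 18, 22) ⇒ equivalent

yes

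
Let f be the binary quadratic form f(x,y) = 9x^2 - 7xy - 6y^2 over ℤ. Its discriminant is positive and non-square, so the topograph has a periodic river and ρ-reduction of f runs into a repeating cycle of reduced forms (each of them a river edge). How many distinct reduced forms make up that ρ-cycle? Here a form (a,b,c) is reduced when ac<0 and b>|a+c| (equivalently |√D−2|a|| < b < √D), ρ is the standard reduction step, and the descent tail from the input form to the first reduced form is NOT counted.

D = 265, ⌊√D⌋ = 16
descent: ρ → (-6,7,9)  [lands on river]
river: ρ → (9,11,-4)
river: ρ → (-4,13,6)
river: ρ → (6,11,-6)
river: ρ → (-6,13,4)
river: ρ → (4,11,-9)
river: ρ → (-9,7,6)
river: ρ → (6,5,-10)
river: ρ → (-10,15,1)
river: ρ → (1,15,-10)
river: ρ → (-10,5,6)
river: ρ → (6,7,-9)
river: ρ → (-9,11,4)
river: ρ → (4,13,-6)
river: ρ → (-6,11,6)
river: ρ → (6,13,-4)
river: ρ → (-4,11,9)
river: ρ → (9,7,-6)
river: ρ → (-6,5,10)
river: ρ → (10,15,-1)
river: ρ → (-1,15,10)
river: ρ → (10,5,-6)
ρ-cycle length = 22 (tail of 1 descent step not counted)

22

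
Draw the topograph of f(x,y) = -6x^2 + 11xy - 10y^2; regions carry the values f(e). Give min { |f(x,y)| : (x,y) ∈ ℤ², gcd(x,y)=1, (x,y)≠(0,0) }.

translate: b→1 (≡-11 mod 12), so (6,-11,10)→(6,1,5)
flip: (6,1,5)→(5,-1,6)
reduced (well bottom): (5,-1,6) with a≤c, −a<b≤a
well minimum |f| = |-5| = 5 (negative-definite)

5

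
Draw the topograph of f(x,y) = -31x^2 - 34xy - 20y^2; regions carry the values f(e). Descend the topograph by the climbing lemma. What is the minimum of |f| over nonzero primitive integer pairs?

translate: b→-28 (≡34 mod 62), so (31,34,20)→(31,-28,17)
flip: (31,-28,17)→(17,28,31)
translate: b→-6 (≡28 mod 34), so (17,28,31)→(17,-6,20)
reduced (well bottom): (17,-6,20) with a≤c, −a<b≤a
well minimum |f| = |-17| = 17 (negative-definite)

17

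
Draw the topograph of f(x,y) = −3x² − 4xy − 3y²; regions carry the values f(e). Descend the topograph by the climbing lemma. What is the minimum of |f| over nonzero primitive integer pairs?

translate: b→-2 (≡4 mod 6), so (3,4,3)→(3,-2,2)
flip: (3,-2,2)→(2,2,3)
reduced (well bottom): (2,2,3) with a≤c, −a<b≤a
well minimum |f| = |-2| = 2 (negative-definite)

2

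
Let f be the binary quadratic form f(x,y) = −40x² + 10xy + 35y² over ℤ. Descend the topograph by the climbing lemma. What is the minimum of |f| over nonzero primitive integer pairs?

river: ρ → (35,60,-15)
river: ρ → (-15,60,35)
river: ρ → (35,10,-40)
river: ρ → (-40,70,5)
river: ρ → (5,70,-40)
river: ρ → (-40,10,35)
closes: descent 0, river 6
min |a| on river = 5

5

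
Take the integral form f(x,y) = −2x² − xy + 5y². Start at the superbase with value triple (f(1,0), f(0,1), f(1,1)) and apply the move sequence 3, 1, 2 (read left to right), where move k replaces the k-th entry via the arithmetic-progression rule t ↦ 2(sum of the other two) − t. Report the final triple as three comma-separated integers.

start (-2,5,2) = (f(1,0),f(0,1),f(1,1))
replace slot 3: 2·((-2)+5) − 2 = 4 → (-2,5,4)
replace slot 1: 2·(5+4) − (-2) = 20 → (20,5,4)
replace slot 2: 2·(20+4) − 5 = 43 → (20,43,4)

20,43,4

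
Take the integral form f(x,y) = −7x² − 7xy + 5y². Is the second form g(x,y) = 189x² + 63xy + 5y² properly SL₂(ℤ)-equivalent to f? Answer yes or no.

D₁ = 189, D₂ = 189
river cycle of f (length 4): (5, 7, -7), (-7, 7, 5), (5, 13, -1), (-1, 13, 5)
river cycle of g (length 4): (5, 7, -7), (-7, 7, 5), (5, 13, -1), (-1, 13, 5)
cycles coincide ⇒ equivalent

yes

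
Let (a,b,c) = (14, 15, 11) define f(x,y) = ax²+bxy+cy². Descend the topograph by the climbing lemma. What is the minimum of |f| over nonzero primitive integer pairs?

translate: b→-13 (≡15 mod 28), so (14,15,11)→(14,-13,10)
flip: (14,-13,10)→(10,13,14)
translate: b→-7 (≡13 mod 20), so (10,13,14)→(10,-7,11)
reduced (well bottom): (10,-7,11) with a≤c, −a<b≤a
well minimum = a = 10

10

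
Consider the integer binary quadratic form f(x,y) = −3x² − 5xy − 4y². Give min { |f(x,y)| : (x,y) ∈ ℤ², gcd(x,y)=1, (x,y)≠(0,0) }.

translate: b→-1 (≡5 mod 6), so (3,5,4)→(3,-1,2)
flip: (3,-1,2)→(2,1,3)
reduced (well bottom): (2,1,3) with a≤c, −a<b≤a
well minimum |f| = |-2| = 2 (negative-definite)

2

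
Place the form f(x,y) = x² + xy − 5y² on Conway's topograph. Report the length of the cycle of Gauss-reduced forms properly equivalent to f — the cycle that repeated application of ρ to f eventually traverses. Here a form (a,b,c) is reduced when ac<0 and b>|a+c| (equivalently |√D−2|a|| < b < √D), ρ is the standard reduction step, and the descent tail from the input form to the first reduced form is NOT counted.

D = 21, ⌊√D⌋ = 4
descent: ρ → (-5,-1,1)
descent: ρ → (1,3,-3)  [lands on river]
river: ρ → (-3,3,1)
ρ-cycle length = 2 (tail of 2 descent steps not counted)

2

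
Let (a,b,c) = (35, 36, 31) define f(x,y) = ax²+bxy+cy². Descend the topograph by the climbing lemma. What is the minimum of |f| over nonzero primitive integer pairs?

translate: b→-34 (≡36 mod 70), so (35,36,31)→(35,-34,30)
flip: (35,-34,30)→(30,34,35)
translate: b→-26 (≡34 mod 60), so (30,34,35)→(30,-26,31)
reduced (well bottom): (30,-26,31) with a≤c, −a<b≤a
well minimum = a = 30

30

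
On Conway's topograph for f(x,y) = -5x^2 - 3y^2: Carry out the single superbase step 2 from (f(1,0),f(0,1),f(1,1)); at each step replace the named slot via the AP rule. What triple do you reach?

start (-5,-3,-8) = (f(1,0),f(0,1),f(1,1))
replace slot 2: 2·((-5)+(-8)) − (-3) = -23 → (-5,-23,-8)

-5,-23,-8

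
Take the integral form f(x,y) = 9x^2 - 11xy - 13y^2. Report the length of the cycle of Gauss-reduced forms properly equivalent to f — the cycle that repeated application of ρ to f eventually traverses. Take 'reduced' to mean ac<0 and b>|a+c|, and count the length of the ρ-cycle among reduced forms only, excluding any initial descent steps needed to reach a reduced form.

D = 589, ⌊√D⌋ = 24
descent: ρ → (-13,11,9)  [lands on river]
river: ρ → (9,7,-15)
river: ρ → (-15,23,1)
river: ρ → (1,23,-15)
river: ρ → (-15,7,9)
river: ρ → (9,11,-13)
river: ρ → (-13,15,7)
river: ρ → (7,13,-15)
river: ρ → (-15,17,5)
river: ρ → (5,23,-3)
river: ρ → (-3,19,19)
river: ρ → (19,19,-3)
river: ρ → (-3,23,5)
river: ρ → (5,17,-15)
river: ρ → (-15,13,7)
river: ρ → (7,15,-13)
ρ-cycle length = 16 (tail of 1 descent step not counted)

16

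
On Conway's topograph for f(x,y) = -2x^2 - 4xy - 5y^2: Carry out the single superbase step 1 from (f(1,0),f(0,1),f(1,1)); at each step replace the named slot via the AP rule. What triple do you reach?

start (-2,-5,-11) = (f(1,0),f(0,1),f(1,1))
replace slot 1: 2·((-5)+(-11)) − (-2) = -30 → (-30,-5,-11)

-30,-5,-11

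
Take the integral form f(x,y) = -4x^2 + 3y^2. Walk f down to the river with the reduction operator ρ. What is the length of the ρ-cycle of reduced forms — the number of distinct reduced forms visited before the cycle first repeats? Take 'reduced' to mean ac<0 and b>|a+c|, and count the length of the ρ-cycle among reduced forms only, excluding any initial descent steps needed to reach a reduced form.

D = 48, ⌊√D⌋ = 6
descent: ρ → (3,6,-1)  [lands on river]
river: ρ → (-1,6,3)
ρ-cycle length = 2 (tail of 1 descent step not counted)

2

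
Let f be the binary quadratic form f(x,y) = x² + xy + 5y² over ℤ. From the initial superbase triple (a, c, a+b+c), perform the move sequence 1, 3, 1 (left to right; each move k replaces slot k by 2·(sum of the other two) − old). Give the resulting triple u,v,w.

start (1,5,7) = (f(1,0),f(0,1),f(1,1))
replace slot 1: 2·(5+7) − 1 = 23 → (23,5,7)
replace slot 3: 2·(23+5) − 7 = 49 → (23,5,49)
replace slot 1: 2·(5+49) − 23 = 85 → (85,5,49)

85,5,49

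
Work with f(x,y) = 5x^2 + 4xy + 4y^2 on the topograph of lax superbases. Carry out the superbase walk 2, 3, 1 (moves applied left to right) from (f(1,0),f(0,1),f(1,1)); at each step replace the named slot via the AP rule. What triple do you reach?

start (5,4,13) = (f(1,0),f(0,1),f(1,1))
replace slot 2: 2·(5+13) − 4 = 32 → (5,32,13)
replace slot 3: 2·(5+32) − 13 = 61 → (5,32,61)
replace slot 1: 2·(32+61) − 5 = 181 → (181,32,61)

181,32,61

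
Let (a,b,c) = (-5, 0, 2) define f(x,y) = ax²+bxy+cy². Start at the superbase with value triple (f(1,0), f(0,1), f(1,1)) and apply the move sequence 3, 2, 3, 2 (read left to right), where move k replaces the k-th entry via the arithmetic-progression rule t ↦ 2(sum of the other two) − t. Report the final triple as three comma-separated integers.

start (-5,2,-3) = (f(1,0),f(0,1),f(1,1))
replace slot 3: 2·((-5)+2) − (-3) = -3 → (-5,2,-3)
replace slot 2: 2·((-5)+(-3)) − 2 = -18 → (-5,-18,-3)
replace slot 3: 2·((-5)+(-18)) − (-3) = -43 → (-5,-18,-43)
replace slot 2: 2·((-5)+(-43)) − (-18) = -78 → (-5,-78,-43)

-5,-78,-43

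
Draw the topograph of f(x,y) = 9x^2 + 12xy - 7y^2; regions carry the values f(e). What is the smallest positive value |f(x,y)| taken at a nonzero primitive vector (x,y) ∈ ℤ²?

river: ρ → (-7,16,5)
river: ρ → (5,14,-10)
river: ρ → (-10,6,9)
river: ρ → (9,12,-7)
closes: descent 0, river 4
min |a| on river = 5

5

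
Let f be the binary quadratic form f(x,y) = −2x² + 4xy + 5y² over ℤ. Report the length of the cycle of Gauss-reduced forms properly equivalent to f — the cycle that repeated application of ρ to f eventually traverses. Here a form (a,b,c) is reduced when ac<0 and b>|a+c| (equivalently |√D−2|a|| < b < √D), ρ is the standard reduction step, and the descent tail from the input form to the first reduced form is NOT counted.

D = 56, ⌊√D⌋ = 7
river: ρ → (5,6,-1)
river: ρ → (-1,6,5)
river: ρ → (5,4,-2)
river: ρ → (-2,4,5)
ρ-cycle length = 4 (tail of 0 descent steps not counted)

4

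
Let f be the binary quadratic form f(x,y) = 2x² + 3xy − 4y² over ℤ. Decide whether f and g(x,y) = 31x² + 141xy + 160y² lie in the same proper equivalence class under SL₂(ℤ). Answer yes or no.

D₁ = 41, D₂ = 41
river cycle of f (length 10): (-4, 5, 1), (1, 5, -4), (-4, 3, 2), (2, 5, -2), (-2, 3, 4), (4, 5, -1), (-1, 5, 4), (4, 3, -2), (-2, 5, 2), (2, 3, -4)
river cycle of g (length 10): (2, 3, -4), (-4, 5, 1), (1, 5, -4), (-4, 3, 2), (2, 5, -2), (-2, 3, 4), (4, 5, -1), (-1, 5, 4), (4, 3, -2), (-2, 5, 2)
cycles coincide ⇒ equivalent

yes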